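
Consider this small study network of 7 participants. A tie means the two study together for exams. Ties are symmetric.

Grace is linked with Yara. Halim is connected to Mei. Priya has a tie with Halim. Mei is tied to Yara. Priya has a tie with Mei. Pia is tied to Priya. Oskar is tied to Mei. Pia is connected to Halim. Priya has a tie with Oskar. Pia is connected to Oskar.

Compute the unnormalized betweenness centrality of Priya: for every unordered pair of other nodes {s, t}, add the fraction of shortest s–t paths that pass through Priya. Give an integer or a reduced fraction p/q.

Pairs whose geodesics pass through Priya — Halim–Oskar: 1/3; Pia–Mei: 1/3; Pia–Yara: 1/3; Pia–Grace: 1/3.
All other pairs contribute 0.
Summing the contributions gives betweenness(Priya) = 4/3.

4/3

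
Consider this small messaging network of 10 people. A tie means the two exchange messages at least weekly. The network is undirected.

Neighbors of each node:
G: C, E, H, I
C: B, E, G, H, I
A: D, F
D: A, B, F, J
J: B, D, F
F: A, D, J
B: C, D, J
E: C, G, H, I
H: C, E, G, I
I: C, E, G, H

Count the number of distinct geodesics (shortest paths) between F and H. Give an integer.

The shortest distance is 4. The length-4 paths are: F–D–B–C–H; F–J–B–C–H.
That gives 2 distinct shortest paths.

2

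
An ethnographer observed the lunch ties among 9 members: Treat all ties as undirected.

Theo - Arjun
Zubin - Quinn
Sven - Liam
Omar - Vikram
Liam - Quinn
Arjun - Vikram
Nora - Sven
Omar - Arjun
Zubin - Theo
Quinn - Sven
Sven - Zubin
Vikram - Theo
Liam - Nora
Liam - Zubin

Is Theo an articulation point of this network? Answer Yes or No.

Removing Theo leaves {Liam, Nora, Quinn, Sven, and Zubin} with no path to {Arjun, Omar, and Vikram}, so the network splits into 2 components. Theo is a cut vertex.

Yes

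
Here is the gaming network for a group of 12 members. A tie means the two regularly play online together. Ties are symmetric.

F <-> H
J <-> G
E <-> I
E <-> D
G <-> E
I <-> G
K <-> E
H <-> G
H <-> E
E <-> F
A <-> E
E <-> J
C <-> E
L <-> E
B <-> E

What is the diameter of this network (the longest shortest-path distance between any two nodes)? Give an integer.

2

Eccentricity of each node (its greatest distance to any other): A:2, B:2, C:2, D:2, E:1, F:2, G:2, H:2, I:2, J:2, K:2, L:2.
The maximum eccentricity is 2, realized for instance by the pair I–A via I – E – A. So the diameter is 2.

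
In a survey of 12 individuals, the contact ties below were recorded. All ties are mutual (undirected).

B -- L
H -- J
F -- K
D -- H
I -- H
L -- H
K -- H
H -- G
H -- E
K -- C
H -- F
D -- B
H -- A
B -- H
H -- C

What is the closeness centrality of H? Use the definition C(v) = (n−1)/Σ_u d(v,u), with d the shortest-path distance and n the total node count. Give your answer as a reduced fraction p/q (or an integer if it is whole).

1

Distances from H: A:1, B:1, C:1, D:1, E:1, F:1, G:1, I:1, J:1, K:1, L:1. Sum = 11.
n = 12, so closeness = 11/11 = 1.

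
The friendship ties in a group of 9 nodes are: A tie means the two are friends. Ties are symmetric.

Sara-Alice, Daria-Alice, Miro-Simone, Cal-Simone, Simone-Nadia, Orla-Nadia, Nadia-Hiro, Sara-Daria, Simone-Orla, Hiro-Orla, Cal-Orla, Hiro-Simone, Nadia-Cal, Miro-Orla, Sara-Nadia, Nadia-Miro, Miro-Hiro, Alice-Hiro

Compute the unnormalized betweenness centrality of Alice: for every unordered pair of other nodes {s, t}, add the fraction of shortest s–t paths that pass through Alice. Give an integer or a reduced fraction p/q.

Pairs whose geodesics pass through Alice — Orla–Daria: 1/2; Hiro–Sara: 1/2; Hiro–Daria: 1; Simone–Daria: 1/2; Miro–Daria: 1/2.
All other pairs contribute 0.
Summing the contributions gives betweenness(Alice) = 3.

3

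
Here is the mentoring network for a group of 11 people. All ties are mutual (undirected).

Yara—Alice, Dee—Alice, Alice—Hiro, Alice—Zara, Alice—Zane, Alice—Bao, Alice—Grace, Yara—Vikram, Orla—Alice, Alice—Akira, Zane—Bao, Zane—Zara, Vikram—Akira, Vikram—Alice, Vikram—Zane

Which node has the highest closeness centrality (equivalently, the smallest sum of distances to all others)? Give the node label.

Alice

Farness (sum of distances to all others) for each node — Akira:18, Alice:10, Bao:18, Dee:19, Grace:19, Hiro:19, Orla:19, Vikram:16, Yara:18, Zane:16, Zara:18.
The smallest farness is 10, for Alice, so Alice has the highest closeness.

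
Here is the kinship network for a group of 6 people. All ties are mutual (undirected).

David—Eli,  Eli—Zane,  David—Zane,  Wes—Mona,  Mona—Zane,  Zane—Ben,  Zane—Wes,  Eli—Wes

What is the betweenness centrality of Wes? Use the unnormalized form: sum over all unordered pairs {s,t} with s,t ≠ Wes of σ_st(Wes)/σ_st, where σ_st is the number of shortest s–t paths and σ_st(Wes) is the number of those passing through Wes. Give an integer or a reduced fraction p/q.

1/2

Pairs whose geodesics pass through Wes — Mona–Eli: 1/2.
All other pairs contribute 0.
Summing the contributions gives betweenness(Wes) = 1/2.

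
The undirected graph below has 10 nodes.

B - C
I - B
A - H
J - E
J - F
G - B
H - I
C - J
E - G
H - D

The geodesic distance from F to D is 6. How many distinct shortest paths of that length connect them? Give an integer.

1

The shortest distance is 6, and the only length-6 path is F–J–C–B–I–H–D. So there is exactly 1 shortest path.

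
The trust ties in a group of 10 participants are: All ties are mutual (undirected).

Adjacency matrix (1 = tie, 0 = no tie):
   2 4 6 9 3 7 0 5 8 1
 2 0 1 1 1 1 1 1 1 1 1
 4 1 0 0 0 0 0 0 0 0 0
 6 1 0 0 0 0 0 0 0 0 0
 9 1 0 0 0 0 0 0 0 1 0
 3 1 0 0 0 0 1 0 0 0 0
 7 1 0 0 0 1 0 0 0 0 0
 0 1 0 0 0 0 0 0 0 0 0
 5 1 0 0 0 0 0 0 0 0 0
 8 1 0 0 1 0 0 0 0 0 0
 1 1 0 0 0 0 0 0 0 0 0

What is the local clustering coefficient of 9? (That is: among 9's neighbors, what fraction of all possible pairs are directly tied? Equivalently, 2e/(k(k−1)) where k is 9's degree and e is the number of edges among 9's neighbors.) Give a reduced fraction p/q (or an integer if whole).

9's neighbors: 2 and 8 (k = 2).
Possible neighbor pairs: C(2,2) = 1. Edges among them: 2–8 → e = 1.
Clustering(9) = 1/1.

1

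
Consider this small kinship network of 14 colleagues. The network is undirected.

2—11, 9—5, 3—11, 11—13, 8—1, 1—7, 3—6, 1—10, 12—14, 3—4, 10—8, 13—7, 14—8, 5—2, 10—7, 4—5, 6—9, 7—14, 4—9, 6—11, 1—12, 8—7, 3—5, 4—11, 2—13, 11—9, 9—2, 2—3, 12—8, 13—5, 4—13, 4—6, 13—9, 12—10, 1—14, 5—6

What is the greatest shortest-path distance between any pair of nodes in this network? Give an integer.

Eccentricity of each node (its greatest distance to any other): 1:4, 2:4, 3:5, 4:4, 5:4, 6:5, 7:3, 8:4, 9:4, 10:4, 11:4, 12:5, 13:3, 14:4.
The maximum eccentricity is 5, realized for instance by the pair 12–3 via 12 – 8 – 7 – 13 – 2 – 3. So the diameter is 5.

5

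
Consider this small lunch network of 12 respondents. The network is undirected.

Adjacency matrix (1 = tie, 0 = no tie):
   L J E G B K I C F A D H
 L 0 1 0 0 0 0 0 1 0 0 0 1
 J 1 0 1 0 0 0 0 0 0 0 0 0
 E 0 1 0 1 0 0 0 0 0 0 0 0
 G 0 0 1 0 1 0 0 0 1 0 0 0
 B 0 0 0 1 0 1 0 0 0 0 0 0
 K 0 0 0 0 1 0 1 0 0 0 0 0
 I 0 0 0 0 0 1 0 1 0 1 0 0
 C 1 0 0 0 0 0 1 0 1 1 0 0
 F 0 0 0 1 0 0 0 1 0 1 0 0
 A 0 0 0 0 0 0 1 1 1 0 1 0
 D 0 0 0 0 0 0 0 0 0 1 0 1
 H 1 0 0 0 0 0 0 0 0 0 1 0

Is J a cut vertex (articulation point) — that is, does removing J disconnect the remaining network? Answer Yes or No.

No

Even without J, every remaining node can still reach every other (the residual graph is connected), so J is not a cut vertex.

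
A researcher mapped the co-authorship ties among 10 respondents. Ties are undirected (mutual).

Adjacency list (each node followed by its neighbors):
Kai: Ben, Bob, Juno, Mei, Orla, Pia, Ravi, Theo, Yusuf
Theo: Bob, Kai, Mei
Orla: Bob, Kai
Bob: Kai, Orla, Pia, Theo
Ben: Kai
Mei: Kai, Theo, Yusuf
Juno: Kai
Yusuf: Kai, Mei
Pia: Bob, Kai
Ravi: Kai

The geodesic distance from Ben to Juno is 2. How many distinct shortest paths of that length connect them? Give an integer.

The shortest distance is 2, and the only length-2 path is Ben–Kai–Juno. So there is exactly 1 shortest path.

1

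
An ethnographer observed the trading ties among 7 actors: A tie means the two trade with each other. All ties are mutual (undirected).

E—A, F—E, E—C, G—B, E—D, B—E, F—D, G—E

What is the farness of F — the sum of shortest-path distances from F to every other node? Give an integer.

Distances from F: A:2, B:2, C:2, D:1, E:1, G:2.
Sum = 2 + 2 + 2 + 1 + 1 + 2 = 10.

10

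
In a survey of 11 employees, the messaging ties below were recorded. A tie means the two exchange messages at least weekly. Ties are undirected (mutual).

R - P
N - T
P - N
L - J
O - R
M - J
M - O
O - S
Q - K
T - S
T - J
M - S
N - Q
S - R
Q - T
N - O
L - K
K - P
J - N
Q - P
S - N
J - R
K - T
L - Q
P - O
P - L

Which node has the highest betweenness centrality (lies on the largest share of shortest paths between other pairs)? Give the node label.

Unnormalized betweenness of each node: J:2273/420, K:23/30, L:131/84, M:41/60, N:1741/420, O:101/35, P:694/105, Q:23/15, R:29/20, S:62/21, T:1681/420.
P has the largest value, 694/105, making it the main broker — the node through which the most shortest paths run.

P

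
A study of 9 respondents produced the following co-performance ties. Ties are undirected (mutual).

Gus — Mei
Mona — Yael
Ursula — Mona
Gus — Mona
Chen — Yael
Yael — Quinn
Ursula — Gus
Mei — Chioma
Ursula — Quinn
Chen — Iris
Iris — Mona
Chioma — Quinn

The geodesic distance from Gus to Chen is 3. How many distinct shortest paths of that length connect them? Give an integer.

The shortest distance is 3. The length-3 paths are: Gus–Mona–Iris–Chen; Gus–Mona–Yael–Chen.
That gives 2 distinct shortest paths.

2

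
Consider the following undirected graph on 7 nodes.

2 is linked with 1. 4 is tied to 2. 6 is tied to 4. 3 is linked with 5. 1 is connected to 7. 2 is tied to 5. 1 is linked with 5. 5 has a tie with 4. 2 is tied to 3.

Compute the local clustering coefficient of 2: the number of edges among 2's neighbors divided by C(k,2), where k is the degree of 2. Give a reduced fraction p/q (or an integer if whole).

2's neighbors: 1, 3, 4, and 5 (k = 4).
Possible neighbor pairs: C(4,2) = 6. Edges among them: 1–5, 3–5, 4–5 → e = 3.
Clustering(2) = 3/6 = 1/2.

1/2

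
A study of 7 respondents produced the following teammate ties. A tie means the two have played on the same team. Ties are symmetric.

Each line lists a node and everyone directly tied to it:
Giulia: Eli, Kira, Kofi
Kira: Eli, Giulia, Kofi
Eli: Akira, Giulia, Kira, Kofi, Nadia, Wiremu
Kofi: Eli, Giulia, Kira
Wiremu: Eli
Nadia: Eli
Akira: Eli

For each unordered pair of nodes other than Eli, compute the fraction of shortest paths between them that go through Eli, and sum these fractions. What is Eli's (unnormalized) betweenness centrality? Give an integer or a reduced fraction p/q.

Pairs whose geodesics pass through Eli — Kofi–Akira: 1; Kofi–Wiremu: 1; Kofi–Nadia: 1; Kira–Akira: 1; Kira–Wiremu: 1; Kira–Nadia: 1; Akira–Giulia: 1; Akira–Wiremu: 1; Akira–Nadia: 1; Giulia–Wiremu: 1; Giulia–Nadia: 1; Wiremu–Nadia: 1.
All other pairs contribute 0.
Summing the contributions gives betweenness(Eli) = 12.

12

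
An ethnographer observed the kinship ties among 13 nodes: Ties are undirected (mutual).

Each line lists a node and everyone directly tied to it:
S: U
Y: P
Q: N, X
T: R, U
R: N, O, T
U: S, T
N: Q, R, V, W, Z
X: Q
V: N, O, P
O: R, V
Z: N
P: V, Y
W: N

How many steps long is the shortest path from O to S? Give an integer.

4

One shortest route is O – R – T – U – S, which uses 4 edges, and at distance 3 from O we only reach {Q, U, W, Y, Z}, which does not include S. So d(O,S) = 4.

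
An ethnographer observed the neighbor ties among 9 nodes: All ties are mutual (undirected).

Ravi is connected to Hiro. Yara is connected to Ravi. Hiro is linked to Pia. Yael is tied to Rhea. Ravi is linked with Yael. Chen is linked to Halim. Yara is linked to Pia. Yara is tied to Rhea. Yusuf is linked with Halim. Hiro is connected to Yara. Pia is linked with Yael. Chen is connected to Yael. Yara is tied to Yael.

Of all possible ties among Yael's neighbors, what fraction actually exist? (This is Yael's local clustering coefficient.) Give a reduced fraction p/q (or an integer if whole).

3/10

Yael's neighbors: Chen, Pia, Ravi, Rhea, and Yara (k = 5).
Possible neighbor pairs: C(5,2) = 10. Edges among them: Pia–Yara, Ravi–Yara, Rhea–Yara → e = 3.
Clustering(Yael) = 3/10.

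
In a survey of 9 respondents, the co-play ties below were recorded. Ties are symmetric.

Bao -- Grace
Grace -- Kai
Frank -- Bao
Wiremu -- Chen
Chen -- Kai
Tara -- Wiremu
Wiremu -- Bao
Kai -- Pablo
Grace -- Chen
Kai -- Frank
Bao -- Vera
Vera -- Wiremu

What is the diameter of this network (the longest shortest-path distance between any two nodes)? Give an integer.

4

Eccentricity of each node (its greatest distance to any other): Bao:3, Chen:2, Frank:3, Grace:3, Kai:3, Pablo:4, Tara:4, Vera:4, Wiremu:3.
The maximum eccentricity is 4, realized for instance by the pair Tara–Pablo via Tara – Wiremu – Chen – Kai – Pablo. So the diameter is 4.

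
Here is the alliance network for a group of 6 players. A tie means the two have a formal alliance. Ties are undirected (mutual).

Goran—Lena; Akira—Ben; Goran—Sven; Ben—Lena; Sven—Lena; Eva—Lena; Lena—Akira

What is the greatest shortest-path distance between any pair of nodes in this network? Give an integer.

2

Eccentricity of each node (its greatest distance to any other): Akira:2, Ben:2, Eva:2, Goran:2, Lena:1, Sven:2.
The maximum eccentricity is 2, realized for instance by the pair Ben–Goran via Ben – Lena – Goran. So the diameter is 2.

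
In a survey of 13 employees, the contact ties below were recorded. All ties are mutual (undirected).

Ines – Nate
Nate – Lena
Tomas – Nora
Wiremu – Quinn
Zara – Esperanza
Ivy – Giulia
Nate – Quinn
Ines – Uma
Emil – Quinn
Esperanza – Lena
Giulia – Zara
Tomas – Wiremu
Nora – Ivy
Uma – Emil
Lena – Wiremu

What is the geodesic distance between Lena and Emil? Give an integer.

One shortest route is Lena – Wiremu – Quinn – Emil, which uses 3 edges, and at distance 2 from Lena we only reach {Ines, Quinn, Tomas, Zara}, which does not include Emil. So d(Lena,Emil) = 3.

3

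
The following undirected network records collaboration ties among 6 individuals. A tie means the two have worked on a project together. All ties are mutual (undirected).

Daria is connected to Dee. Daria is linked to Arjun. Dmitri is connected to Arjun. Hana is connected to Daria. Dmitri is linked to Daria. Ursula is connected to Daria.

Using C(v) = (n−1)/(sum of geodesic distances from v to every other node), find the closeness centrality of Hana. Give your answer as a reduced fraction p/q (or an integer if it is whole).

Distances from Hana: Arjun:2, Daria:1, Dee:2, Dmitri:2, Ursula:2. Sum = 9.
n = 6, so closeness = 5/9.

5/9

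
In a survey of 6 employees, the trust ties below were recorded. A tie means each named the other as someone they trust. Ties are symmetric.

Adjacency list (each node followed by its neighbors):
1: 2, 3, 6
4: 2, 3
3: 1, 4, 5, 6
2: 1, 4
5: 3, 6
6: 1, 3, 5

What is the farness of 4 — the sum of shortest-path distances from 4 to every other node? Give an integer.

8

Distances from 4: 1:2, 2:1, 3:1, 5:2, 6:2.
Sum = 2 + 1 + 1 + 2 + 2 = 8.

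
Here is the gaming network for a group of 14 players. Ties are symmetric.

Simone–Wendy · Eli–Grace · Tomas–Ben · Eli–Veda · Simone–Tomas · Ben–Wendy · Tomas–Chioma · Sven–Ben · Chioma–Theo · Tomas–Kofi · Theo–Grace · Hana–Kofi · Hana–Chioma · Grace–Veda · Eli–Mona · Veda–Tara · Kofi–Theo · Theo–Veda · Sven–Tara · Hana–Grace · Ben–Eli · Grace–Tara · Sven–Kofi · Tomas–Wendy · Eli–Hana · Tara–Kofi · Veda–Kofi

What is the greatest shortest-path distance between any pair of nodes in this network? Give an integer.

Eccentricity of each node (its greatest distance to any other): Ben:3, Chioma:3, Eli:3, Grace:4, Hana:3, Kofi:3, Mona:4, Simone:4, Sven:3, Tara:3, Theo:3, Tomas:3, Veda:3, Wendy:3.
The maximum eccentricity is 4, realized for instance by the pair Mona–Simone via Mona – Eli – Ben – Tomas – Simone. So the diameter is 4.

4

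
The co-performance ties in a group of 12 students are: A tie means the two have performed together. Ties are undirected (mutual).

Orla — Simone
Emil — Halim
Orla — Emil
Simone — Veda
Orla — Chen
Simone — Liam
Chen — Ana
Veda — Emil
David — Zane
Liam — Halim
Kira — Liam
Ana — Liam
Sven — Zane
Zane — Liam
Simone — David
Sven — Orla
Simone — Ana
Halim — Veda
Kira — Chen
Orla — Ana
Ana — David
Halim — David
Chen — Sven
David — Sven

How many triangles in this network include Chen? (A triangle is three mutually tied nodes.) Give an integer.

2

Chen's neighbors: Ana, Kira, Orla, and Sven.
Neighbor pairs that are themselves tied: Chen–Ana–Orla; Chen–Orla–Sven. Each forms one triangle with Chen, for 2 in total.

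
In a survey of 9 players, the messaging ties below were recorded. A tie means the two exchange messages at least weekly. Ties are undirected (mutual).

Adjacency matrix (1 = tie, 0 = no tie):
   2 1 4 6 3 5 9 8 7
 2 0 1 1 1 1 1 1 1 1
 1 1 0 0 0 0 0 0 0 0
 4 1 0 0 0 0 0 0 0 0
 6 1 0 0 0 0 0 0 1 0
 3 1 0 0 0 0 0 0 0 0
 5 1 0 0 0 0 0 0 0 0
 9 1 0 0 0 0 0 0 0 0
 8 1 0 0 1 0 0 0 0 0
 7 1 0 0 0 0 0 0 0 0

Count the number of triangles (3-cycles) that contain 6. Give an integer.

1

6's neighbors: 2 and 8.
Neighbor pairs that are themselves tied: 6–2–8. Each forms one triangle with 6, for 1 in total.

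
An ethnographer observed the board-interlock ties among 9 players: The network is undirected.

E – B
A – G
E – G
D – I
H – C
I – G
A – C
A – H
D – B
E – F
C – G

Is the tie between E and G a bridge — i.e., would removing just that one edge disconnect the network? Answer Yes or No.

No

Even without that edge, E still reaches G via E – B – D – I – G, so the network stays connected. Not a bridge.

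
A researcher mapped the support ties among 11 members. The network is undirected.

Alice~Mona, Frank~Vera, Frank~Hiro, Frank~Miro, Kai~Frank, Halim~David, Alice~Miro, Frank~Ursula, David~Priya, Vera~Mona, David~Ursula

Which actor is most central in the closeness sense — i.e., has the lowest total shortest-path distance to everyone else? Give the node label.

Frank

Farness (sum of distances to all others) for each node — Alice:29, David:25, Frank:17, Halim:34, Hiro:26, Kai:26, Miro:23, Mona:29, Priya:34, Ursula:20, Vera:23.
The smallest farness is 17, for Frank, so Frank has the highest closeness.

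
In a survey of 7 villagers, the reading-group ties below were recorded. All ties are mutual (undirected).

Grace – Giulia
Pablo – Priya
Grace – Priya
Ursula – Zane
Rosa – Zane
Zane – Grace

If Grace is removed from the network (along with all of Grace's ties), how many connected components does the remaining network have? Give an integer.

3

Without Grace, the remaining ties split the others into: {Giulia}; {Pablo, Priya}; {Rosa, Ursula, Zane}.
That's 3 separate components.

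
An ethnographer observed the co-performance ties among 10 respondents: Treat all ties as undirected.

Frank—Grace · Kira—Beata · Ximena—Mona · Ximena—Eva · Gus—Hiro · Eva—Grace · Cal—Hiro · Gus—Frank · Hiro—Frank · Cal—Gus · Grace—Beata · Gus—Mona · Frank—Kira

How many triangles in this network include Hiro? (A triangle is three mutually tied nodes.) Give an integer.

Hiro's neighbors: Cal, Frank, and Gus.
Neighbor pairs that are themselves tied: Hiro–Cal–Gus; Hiro–Frank–Gus. Each forms one triangle with Hiro, for 2 in total.

2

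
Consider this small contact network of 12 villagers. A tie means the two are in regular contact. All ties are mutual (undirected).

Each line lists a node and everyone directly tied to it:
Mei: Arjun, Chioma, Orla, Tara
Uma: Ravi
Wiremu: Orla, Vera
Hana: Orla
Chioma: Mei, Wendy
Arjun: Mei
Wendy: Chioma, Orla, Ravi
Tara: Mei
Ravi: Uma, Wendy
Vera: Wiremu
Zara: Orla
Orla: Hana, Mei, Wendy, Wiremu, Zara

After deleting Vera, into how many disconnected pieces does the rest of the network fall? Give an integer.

Vera's neighbors (Wiremu) remain reachable from one another through other ties, so the rest of the network stays in one piece.

1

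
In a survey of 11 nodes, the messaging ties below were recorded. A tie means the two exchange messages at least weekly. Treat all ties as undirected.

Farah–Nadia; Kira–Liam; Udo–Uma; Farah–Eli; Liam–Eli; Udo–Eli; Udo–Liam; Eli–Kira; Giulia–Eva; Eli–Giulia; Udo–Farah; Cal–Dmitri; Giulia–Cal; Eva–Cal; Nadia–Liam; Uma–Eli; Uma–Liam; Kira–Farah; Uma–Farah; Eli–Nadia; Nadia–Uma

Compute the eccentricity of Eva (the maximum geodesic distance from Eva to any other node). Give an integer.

3

Distances from Eva: Cal:1, Dmitri:2, Eli:2, Farah:3, Giulia:1, Kira:3, Liam:3, Nadia:3, Udo:3, Uma:3.
The largest is 3 (to Nadia, Kira, Udo, Farah, Uma, and Liam), so the eccentricity of Eva is 3.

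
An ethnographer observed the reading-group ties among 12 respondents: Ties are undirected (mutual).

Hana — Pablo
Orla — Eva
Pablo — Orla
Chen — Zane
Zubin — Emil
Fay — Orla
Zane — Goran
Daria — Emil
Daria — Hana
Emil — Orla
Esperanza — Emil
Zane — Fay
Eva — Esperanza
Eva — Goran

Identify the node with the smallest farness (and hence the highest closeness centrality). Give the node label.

Orla

Farness (sum of distances to all others) for each node — Chen:38, Daria:29, Emil:22, Esperanza:26, Eva:23, Fay:24, Goran:28, Hana:31, Orla:19, Pablo:26, Zane:28, Zubin:32.
The smallest farness is 19, for Orla, so Orla has the highest closeness.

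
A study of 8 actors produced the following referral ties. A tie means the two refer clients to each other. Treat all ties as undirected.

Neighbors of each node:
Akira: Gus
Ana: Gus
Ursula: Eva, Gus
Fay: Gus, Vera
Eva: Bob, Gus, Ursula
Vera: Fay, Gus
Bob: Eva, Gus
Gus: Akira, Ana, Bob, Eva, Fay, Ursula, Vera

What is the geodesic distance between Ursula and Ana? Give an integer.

One shortest route is Ursula – Gus – Ana, which uses 2 edges, and Ursula and Ana are not directly tied, so nothing shorter exists. So d(Ursula,Ana) = 2.

2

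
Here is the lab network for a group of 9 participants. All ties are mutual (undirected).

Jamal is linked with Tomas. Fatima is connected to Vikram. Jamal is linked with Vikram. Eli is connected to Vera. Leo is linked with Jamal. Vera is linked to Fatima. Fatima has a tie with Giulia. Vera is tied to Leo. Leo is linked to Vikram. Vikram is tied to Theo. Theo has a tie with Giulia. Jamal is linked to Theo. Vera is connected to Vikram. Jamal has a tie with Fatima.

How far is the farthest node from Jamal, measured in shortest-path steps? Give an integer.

Distances from Jamal: Eli:3, Fatima:1, Giulia:2, Leo:1, Theo:1, Tomas:1, Vera:2, Vikram:1.
The largest is 3 (to Eli), so the eccentricity of Jamal is 3.

3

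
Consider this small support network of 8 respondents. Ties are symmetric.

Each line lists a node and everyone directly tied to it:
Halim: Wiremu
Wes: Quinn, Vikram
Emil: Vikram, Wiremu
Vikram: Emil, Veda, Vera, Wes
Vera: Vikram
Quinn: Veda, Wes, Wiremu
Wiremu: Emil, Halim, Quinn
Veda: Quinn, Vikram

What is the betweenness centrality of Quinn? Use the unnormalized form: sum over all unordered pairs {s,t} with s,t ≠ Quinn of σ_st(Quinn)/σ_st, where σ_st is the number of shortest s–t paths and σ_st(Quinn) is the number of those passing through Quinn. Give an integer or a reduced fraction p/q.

9/2

Pairs whose geodesics pass through Quinn — Wiremu–Veda: 1; Wiremu–Wes: 1; Halim–Veda: 1; Halim–Wes: 1; Veda–Wes: 1/2.
All other pairs contribute 0.
Summing the contributions gives betweenness(Quinn) = 9/2.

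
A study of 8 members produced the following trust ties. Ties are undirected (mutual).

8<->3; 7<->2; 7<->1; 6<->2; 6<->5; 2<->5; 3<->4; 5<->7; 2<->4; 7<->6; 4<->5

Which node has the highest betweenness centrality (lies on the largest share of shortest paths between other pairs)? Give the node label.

4

Unnormalized betweenness of each node: 1:0, 2:9/2, 3:6, 4:10, 5:9/2, 6:0, 7:6, 8:0.
4 has the largest value, 10, making it the main broker — the node through which the most shortest paths run.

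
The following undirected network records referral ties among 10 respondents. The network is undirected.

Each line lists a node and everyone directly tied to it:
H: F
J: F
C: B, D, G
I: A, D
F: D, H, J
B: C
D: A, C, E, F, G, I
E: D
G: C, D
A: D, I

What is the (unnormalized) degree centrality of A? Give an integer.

2

A is directly tied to D and I. That is 2 neighbors, so the degree of A is 2.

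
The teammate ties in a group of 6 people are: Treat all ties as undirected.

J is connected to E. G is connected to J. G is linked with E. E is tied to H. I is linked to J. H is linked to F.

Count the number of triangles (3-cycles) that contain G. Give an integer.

1

G's neighbors: E and J.
Neighbor pairs that are themselves tied: G–E–J. Each forms one triangle with G, for 1 in total.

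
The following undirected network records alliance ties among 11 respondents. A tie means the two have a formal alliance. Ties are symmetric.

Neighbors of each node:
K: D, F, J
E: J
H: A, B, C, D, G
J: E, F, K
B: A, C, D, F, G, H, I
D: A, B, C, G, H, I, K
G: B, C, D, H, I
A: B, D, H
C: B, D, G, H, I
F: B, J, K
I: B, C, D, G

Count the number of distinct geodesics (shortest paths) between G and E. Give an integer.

2

The shortest distance is 4. The length-4 paths are: G–D–K–J–E; G–B–F–J–E.
That gives 2 distinct shortest paths.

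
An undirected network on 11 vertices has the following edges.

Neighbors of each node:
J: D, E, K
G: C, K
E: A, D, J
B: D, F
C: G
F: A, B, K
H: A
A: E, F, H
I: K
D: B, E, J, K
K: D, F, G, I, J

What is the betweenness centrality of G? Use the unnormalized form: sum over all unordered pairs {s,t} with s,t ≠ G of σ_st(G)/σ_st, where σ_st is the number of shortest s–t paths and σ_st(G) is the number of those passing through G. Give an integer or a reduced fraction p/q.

Pairs whose geodesics pass through G — J–C: 1; A–C: 1; E–C: 2/2; K–C: 1; B–C: 2/2; C–F: 1; C–D: 1; C–H: 1; C–I: 1.
All other pairs contribute 0.
Summing the contributions gives betweenness(G) = 9.

9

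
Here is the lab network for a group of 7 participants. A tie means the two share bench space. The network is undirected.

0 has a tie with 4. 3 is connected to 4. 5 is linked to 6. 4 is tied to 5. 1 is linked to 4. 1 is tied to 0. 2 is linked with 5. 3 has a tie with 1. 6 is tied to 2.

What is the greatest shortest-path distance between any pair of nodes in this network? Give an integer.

3

Eccentricity of each node (its greatest distance to any other): 0:3, 1:3, 2:3, 3:3, 4:2, 5:2, 6:3.
The maximum eccentricity is 3, realized for instance by the pair 6–1 via 6 – 5 – 4 – 1. So the diameter is 3.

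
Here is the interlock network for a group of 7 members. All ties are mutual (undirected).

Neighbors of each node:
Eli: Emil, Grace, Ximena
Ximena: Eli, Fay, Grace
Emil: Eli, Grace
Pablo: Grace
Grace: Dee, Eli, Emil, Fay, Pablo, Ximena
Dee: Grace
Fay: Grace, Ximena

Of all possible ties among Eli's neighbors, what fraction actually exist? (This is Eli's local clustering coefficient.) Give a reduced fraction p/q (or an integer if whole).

2/3

Eli's neighbors: Emil, Grace, and Ximena (k = 3).
Possible neighbor pairs: C(3,2) = 3. Edges among them: Emil–Grace, Grace–Ximena → e = 2.
Clustering(Eli) = 2/3.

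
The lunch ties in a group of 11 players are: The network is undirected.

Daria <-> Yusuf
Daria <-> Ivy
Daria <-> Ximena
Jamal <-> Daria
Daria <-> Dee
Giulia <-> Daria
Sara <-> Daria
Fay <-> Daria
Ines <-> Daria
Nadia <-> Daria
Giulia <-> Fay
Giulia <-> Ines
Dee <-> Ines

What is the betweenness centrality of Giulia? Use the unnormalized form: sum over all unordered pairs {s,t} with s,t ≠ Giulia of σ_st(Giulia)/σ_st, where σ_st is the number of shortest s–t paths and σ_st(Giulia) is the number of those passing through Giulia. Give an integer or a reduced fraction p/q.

Pairs whose geodesics pass through Giulia — Fay–Ines: 1/2.
All other pairs contribute 0.
Summing the contributions gives betweenness(Giulia) = 1/2.

1/2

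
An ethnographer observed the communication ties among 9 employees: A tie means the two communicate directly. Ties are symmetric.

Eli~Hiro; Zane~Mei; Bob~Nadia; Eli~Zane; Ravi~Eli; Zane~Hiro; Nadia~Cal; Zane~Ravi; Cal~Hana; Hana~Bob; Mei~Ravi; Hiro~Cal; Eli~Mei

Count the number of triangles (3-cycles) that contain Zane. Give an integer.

Zane's neighbors: Eli, Hiro, Mei, and Ravi.
Neighbor pairs that are themselves tied: Zane–Eli–Hiro; Zane–Eli–Mei; Zane–Eli–Ravi; Zane–Mei–Ravi. Each forms one triangle with Zane, for 4 in total.

4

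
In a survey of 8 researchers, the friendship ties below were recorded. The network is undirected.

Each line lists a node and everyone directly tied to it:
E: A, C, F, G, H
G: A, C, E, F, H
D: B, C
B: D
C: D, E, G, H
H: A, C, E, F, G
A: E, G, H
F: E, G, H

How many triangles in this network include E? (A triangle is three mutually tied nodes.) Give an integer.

E's neighbors: A, C, F, G, and H.
Neighbor pairs that are themselves tied: E–A–G; E–A–H; E–C–G; E–C–H; E–F–G; E–F–H; E–G–H. Each forms one triangle with E, for 7 in total.

7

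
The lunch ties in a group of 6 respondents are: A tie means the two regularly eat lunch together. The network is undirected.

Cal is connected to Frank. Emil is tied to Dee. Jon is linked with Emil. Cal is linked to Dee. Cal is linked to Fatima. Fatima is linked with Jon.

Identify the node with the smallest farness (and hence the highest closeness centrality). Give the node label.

Farness (sum of distances to all others) for each node — Cal:7, Dee:8, Emil:9, Fatima:8, Frank:11, Jon:9.
The smallest farness is 7, for Cal, so Cal has the highest closeness.

Cal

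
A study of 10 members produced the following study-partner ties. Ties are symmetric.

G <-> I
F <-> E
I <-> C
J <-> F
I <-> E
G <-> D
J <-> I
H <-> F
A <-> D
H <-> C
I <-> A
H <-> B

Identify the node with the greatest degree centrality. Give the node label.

Degrees — A:2, B:1, C:2, D:2, E:2, F:3, G:2, H:3, I:5, J:2.
The maximum is 5, attained only by I.

I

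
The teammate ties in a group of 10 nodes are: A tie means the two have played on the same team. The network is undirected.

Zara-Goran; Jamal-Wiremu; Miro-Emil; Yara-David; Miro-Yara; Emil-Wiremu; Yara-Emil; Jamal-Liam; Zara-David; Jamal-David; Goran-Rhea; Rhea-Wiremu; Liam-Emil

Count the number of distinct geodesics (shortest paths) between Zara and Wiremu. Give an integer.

2

The shortest distance is 3. The length-3 paths are: Zara–David–Jamal–Wiremu; Zara–Goran–Rhea–Wiremu.
That gives 2 distinct shortest paths.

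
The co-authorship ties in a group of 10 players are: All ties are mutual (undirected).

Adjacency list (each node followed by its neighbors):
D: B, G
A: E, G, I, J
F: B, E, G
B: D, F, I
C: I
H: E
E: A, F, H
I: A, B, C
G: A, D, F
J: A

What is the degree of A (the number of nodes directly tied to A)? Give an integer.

4

A is directly tied to E, G, I, and J. That is 4 neighbors, so the degree of A is 4.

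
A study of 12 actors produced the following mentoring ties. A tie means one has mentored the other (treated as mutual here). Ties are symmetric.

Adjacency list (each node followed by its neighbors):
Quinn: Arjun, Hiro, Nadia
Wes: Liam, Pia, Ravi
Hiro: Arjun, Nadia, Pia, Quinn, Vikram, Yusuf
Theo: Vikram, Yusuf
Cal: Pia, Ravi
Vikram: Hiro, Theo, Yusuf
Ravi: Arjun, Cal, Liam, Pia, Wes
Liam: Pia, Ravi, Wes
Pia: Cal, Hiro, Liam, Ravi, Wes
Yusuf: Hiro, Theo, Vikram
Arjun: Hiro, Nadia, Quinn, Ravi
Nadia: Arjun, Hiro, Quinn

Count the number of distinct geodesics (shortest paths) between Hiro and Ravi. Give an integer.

2

The shortest distance is 2. The length-2 paths are: Hiro–Pia–Ravi; Hiro–Arjun–Ravi.
That gives 2 distinct shortest paths.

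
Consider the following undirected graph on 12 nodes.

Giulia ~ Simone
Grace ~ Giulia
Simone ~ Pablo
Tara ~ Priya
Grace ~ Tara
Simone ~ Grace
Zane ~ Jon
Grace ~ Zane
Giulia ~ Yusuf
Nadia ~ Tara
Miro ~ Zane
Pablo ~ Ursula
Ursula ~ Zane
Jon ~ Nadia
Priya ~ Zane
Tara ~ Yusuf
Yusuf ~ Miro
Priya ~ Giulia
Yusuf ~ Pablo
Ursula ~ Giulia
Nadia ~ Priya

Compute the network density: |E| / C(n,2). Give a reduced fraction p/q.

There are 21 edges and 12 nodes, so the maximum possible is C(12,2) = 66.
Density = 21/66 = 7/22.

7/22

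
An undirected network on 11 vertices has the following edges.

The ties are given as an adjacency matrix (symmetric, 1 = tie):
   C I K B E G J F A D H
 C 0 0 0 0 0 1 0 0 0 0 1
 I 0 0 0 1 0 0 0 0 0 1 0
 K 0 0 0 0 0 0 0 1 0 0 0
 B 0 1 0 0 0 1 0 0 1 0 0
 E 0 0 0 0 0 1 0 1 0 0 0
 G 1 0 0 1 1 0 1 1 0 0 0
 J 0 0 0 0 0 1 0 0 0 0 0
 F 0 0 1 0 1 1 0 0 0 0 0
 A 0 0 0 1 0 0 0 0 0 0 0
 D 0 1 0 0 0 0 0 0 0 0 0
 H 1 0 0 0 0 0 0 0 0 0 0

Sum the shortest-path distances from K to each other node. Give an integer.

31

Distances from K: A:4, B:3, C:3, D:5, E:2, F:1, G:2, H:4, I:4, J:3.
Sum = 4 + 3 + 3 + 5 + 2 + 1 + 2 + 4 + 4 + 3 = 31.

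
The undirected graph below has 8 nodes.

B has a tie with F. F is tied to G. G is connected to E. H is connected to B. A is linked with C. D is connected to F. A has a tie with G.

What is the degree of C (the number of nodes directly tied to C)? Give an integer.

C is directly tied to A. That is 1 neighbor, so the degree of C is 1.

1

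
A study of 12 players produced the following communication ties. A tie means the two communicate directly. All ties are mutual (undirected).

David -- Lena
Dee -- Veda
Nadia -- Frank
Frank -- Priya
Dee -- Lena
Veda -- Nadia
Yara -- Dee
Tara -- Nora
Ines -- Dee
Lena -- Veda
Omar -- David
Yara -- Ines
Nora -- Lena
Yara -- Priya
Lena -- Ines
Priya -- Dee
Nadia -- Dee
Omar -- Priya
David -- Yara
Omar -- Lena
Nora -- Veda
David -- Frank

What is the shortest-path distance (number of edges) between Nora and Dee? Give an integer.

One shortest route is Nora – Veda – Dee, which uses 2 edges, and Nora and Dee are not directly tied, so nothing shorter exists. So d(Nora,Dee) = 2.

2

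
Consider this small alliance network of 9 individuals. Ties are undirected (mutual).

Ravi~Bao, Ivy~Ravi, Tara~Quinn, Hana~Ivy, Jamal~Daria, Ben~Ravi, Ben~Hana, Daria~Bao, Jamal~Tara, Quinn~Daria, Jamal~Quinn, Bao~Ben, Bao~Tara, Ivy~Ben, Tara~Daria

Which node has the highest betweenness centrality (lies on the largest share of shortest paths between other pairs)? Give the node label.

Unnormalized betweenness of each node: Bao:16, Ben:8, Daria:5, Hana:0, Ivy:1/2, Jamal:0, Quinn:0, Ravi:5/2, Tara:5.
Bao has the largest value, 16, making it the main broker — the node through which the most shortest paths run.

Bao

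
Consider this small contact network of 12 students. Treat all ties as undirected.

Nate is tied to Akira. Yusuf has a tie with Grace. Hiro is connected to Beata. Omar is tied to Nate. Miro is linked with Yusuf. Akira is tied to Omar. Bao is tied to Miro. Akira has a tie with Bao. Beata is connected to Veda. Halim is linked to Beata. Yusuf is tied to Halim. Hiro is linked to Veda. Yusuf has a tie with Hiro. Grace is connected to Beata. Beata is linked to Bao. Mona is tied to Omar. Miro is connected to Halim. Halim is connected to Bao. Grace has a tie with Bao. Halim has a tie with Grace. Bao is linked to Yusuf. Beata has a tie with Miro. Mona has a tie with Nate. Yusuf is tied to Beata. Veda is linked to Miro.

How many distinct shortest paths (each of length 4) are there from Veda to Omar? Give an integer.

2

The shortest distance is 4. The length-4 paths are: Veda–Miro–Bao–Akira–Omar; Veda–Beata–Bao–Akira–Omar.
That gives 2 distinct shortest paths.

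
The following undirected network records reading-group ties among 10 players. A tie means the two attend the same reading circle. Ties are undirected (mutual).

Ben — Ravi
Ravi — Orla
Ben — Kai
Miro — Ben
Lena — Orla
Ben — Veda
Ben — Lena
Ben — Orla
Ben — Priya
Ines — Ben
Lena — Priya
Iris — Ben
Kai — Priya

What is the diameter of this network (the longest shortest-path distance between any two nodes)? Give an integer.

Eccentricity of each node (its greatest distance to any other): Ben:1, Ines:2, Iris:2, Kai:2, Lena:2, Miro:2, Orla:2, Priya:2, Ravi:2, Veda:2.
The maximum eccentricity is 2, realized for instance by the pair Ines–Iris via Ines – Ben – Iris. So the diameter is 2.

2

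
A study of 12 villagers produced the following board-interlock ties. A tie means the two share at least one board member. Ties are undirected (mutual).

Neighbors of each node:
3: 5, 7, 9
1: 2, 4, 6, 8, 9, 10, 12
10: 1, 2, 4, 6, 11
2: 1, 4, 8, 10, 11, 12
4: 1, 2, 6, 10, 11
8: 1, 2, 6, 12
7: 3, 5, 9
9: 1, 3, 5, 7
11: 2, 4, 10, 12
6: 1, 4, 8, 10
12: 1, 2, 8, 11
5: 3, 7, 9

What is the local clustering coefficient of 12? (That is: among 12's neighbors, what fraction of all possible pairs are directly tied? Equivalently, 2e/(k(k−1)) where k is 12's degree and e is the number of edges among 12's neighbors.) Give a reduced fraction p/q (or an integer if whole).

12's neighbors: 1, 2, 8, and 11 (k = 4).
Possible neighbor pairs: C(4,2) = 6. Edges among them: 1–2, 1–8, 2–8, 2–11 → e = 4.
Clustering(12) = 4/6 = 2/3.

2/3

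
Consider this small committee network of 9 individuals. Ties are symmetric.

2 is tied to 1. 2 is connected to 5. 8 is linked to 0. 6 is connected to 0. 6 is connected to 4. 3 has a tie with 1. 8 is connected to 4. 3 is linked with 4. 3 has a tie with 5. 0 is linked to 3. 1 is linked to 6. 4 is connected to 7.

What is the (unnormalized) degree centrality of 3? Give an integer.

4

3 is directly tied to 0, 1, 4, and 5. That is 4 neighbors, so the degree of 3 is 4.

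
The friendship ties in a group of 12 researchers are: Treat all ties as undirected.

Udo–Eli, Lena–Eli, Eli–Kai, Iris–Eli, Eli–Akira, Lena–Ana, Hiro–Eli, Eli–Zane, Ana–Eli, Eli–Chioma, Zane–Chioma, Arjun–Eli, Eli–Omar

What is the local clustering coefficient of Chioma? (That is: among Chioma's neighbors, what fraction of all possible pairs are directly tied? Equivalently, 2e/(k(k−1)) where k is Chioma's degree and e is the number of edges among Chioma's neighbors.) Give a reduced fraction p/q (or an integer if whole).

1

Chioma's neighbors: Eli and Zane (k = 2).
Possible neighbor pairs: C(2,2) = 1. Edges among them: Eli–Zane → e = 1.
Clustering(Chioma) = 1/1.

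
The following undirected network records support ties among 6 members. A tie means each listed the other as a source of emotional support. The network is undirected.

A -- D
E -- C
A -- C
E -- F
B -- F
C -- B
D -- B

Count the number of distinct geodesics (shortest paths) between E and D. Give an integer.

The shortest distance is 3. The length-3 paths are: E–C–A–D; E–F–B–D; E–C–B–D.
That gives 3 distinct shortest paths.

3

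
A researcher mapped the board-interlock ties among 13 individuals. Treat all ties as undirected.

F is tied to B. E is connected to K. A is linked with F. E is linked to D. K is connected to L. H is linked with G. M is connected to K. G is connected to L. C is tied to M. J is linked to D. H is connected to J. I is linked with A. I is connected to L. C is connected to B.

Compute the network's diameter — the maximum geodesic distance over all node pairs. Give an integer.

Eccentricity of each node (its greatest distance to any other): A:5, B:6, C:5, D:6, E:5, F:6, G:5, H:6, I:4, J:6, K:4, L:4, M:4.
The maximum eccentricity is 6, realized for instance by the pair F–D via F – A – I – L – K – E – D. So the diameter is 6.

6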